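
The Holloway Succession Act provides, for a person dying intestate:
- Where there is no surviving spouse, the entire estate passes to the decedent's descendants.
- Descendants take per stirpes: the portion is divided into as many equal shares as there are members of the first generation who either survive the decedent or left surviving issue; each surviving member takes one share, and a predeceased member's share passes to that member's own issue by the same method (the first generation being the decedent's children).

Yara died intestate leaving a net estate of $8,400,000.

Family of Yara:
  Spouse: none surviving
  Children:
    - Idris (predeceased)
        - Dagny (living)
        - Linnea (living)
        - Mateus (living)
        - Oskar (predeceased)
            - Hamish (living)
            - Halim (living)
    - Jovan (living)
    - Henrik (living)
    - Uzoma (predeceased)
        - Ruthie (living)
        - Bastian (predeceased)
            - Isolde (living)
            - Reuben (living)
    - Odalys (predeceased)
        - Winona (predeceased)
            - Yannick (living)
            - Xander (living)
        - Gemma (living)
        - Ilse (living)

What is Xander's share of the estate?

Xander receives $280,000.

The entire $8,400,000 passes to the descendants.
That amount ($8,400,000) is divided into 5 shares of $1,680,000: Jovan and Henrik each take $1,680,000; Idris's $1,680,000 share passes to Idris's issue; Uzoma's $1,680,000 share passes to Uzoma's issue; Odalys's $1,680,000 share passes to Odalys's issue.
Idris's share ($1,680,000) is divided into 4 shares of $420,000: Dagny, Linnea, and Mateus each take $420,000; Oskar's $420,000 share passes to Oskar's issue.
Oskar's share ($420,000) is divided into 2 shares of $210,000: Hamish and Halim each take $210,000.
Uzoma's share ($1,680,000) is divided into 2 shares of $840,000: Ruthie takes $840,000; Bastian's $840,000 share passes to Bastian's issue.
Bastian's share ($840,000) is divided into 2 shares of $420,000: Isolde and Reuben each take $420,000.
Odalys's share ($1,680,000) is divided into 3 shares of $560,000: Gemma and Ilse each take $560,000; Winona's $560,000 share passes to Winona's issue.
Winona's share ($560,000) is divided into 2 shares of $280,000: Yannick and Xander each take $280,000.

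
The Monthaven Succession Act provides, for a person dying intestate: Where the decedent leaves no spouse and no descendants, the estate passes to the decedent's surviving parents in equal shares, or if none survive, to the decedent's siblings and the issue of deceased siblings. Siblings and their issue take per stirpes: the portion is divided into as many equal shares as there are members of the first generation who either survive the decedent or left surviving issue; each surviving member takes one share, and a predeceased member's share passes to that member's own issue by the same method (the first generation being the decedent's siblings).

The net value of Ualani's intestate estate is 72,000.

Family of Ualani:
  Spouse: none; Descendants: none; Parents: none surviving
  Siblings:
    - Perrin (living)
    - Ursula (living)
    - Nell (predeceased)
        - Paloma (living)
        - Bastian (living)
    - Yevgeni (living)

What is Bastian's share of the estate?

The entire 72,000 passes to the siblings and their issue.
That amount (72,000) is divided into 4 shares of 18,000: Perrin, Ursula, and Yevgeni each take 18,000; Nell's 18,000 share passes to Nell's issue.
Nell's share (18,000) is divided into 2 shares of 9,000: Paloma and Bastian each take 9,000.

Bastian receives 9,000.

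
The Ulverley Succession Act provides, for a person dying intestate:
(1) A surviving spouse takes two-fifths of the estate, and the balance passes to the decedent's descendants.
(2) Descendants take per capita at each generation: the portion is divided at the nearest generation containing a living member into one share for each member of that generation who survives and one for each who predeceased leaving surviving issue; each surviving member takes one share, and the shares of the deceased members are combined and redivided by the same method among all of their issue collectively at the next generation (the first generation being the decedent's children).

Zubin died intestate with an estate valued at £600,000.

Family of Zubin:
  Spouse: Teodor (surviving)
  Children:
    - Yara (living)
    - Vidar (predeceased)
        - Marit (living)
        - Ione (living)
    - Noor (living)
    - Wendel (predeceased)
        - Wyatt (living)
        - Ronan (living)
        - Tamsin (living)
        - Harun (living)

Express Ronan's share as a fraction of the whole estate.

Ronan receives 1/20 of the estate.

Teodor takes two-fifths of £600,000 = £240,000. The remaining £360,000 passes to the descendants.
The descendants' portion (£360,000) is divided at the children's generation into 4 shares of £90,000. Yara and Noor each take £90,000. The 2 shares of the deceased (Vidar and Wendel) are combined into a pool of £180,000.
That pool (£180,000) is divided at the grandchildren's generation equally among Marit, Ione, Wyatt, Ronan, Tamsin, and Harun: £30,000 each.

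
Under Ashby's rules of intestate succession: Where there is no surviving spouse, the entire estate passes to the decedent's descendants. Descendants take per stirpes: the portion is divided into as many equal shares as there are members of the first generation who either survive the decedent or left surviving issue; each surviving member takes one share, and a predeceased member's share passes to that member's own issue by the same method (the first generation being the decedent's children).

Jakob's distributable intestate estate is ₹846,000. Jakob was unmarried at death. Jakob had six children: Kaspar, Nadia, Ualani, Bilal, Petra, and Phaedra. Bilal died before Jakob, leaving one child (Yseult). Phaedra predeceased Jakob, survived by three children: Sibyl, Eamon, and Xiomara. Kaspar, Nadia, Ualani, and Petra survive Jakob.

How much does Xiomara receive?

The entire ₹846,000 passes to the descendants.
That amount (₹846,000) is divided into 6 shares of ₹141,000: Kaspar, Nadia, Ualani, and Petra each take ₹141,000; Bilal's ₹141,000 share passes to Bilal's issue; Phaedra's ₹141,000 share passes to Phaedra's issue.
Bilal's share (₹141,000) passes entirely to Yseult.
Phaedra's share (₹141,000) is divided into 3 shares of ₹47,000: Sibyl, Eamon, and Xiomara each take ₹47,000.

Xiomara receives ₹47,000.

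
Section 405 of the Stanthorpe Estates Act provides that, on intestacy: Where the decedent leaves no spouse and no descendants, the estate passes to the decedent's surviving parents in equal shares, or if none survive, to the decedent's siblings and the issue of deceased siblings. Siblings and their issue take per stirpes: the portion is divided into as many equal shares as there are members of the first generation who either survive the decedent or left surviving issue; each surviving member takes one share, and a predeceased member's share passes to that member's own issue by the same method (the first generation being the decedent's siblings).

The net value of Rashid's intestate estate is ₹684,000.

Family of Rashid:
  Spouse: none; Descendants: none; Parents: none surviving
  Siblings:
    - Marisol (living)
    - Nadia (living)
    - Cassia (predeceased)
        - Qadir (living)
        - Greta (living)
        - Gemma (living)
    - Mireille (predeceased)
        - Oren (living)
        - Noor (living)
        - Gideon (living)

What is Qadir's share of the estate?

The entire ₹684,000 passes to the siblings and their issue.
That amount (₹684,000) is divided into 4 shares of ₹171,000: Marisol and Nadia each take ₹171,000; Cassia's ₹171,000 share passes to Cassia's issue; Mireille's ₹171,000 share passes to Mireille's issue.
Cassia's share (₹171,000) is divided into 3 shares of ₹57,000: Qadir, Greta, and Gemma each take ₹57,000.
Mireille's share (₹171,000) is divided into 3 shares of ₹57,000: Oren, Noor, and Gideon each take ₹57,000.

Qadir receives ₹57,000.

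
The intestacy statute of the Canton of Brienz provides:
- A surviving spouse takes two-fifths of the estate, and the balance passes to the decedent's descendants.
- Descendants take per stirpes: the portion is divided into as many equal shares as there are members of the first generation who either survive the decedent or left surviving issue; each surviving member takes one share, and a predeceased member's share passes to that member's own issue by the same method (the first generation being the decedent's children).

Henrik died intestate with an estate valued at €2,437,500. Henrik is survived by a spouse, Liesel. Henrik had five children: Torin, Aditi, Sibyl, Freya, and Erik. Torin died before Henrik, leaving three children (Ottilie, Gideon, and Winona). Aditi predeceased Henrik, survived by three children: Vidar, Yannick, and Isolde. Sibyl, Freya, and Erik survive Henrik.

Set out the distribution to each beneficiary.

Liesel takes two-fifths of €2,437,500 = €975,000. The remaining €1,462,500 passes to the descendants.
The descendants' portion (€1,462,500) is divided into 5 shares of €292,500: Sibyl, Freya, and Erik each take €292,500; Torin's €292,500 share passes to Torin's issue; Aditi's €292,500 share passes to Aditi's issue.
Torin's share (€292,500) is divided into 3 shares of €97,500: Ottilie, Gideon, and Winona each take €97,500.
Aditi's share (€292,500) is divided into 3 shares of €97,500: Vidar, Yannick, and Isolde each take €97,500.

Liesel: €975,000; Ottilie: €97,500; Gideon: €97,500; Winona: €97,500; Vidar: €97,500; Yannick: €97,500; Isolde: €97,500; Sibyl: €292,500; Freya: €292,500; Erik: €292,500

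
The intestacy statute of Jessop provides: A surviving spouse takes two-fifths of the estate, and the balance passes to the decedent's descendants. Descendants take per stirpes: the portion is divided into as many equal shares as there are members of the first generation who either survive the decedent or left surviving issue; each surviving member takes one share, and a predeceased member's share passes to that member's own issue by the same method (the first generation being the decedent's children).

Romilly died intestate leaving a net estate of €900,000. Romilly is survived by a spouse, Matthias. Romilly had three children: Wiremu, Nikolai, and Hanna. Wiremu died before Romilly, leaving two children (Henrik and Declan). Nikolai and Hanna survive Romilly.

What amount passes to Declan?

Matthias takes two-fifths of €900,000 = €360,000. The remaining €540,000 passes to the descendants.
The descendants' portion (€540,000) is divided into 3 shares of €180,000: Nikolai and Hanna each take €180,000; Wiremu's €180,000 share passes to Wiremu's issue.
Wiremu's share (€180,000) is divided into 2 shares of €90,000: Henrik and Declan each take €90,000.

Declan receives €90,000.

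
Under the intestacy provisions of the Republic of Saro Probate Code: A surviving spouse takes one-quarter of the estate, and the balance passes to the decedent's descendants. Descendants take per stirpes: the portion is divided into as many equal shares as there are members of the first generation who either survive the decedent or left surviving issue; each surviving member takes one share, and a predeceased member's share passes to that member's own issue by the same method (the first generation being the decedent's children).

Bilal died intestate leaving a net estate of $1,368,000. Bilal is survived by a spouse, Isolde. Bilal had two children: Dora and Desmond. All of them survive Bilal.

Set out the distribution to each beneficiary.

Isolde takes one-quarter of $1,368,000 = $342,000. The remaining $1,026,000 passes to the descendants.
The descendants' portion ($1,026,000) is divided into 2 shares of $513,000: Dora and Desmond each take $513,000.

Isolde: $342,000; Dora: $513,000; Desmond: $513,000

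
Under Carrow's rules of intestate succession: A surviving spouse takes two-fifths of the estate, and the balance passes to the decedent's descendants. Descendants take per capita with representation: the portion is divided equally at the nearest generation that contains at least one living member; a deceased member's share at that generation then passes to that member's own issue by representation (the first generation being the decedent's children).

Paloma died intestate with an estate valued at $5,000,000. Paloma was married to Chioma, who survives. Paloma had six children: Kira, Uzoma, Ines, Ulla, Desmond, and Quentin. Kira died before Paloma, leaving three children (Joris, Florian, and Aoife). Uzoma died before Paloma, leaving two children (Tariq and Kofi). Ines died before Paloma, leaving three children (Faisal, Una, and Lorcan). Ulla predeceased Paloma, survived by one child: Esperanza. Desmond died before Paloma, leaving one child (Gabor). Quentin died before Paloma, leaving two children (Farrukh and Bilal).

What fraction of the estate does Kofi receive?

Chioma takes two-fifths of $5,000,000 = $2,000,000. The remaining $3,000,000 passes to the descendants.
No child survives, so the initial division is made at the grandchildren's generation.
The descendants' portion ($3,000,000) is divided into 12 shares of $250,000: Joris, Florian, Aoife, Tariq, Kofi, Faisal, Una, Lorcan, Esperanza, Gabor, Farrukh, and Bilal each take $250,000.

Kofi receives 1/20 of the estate.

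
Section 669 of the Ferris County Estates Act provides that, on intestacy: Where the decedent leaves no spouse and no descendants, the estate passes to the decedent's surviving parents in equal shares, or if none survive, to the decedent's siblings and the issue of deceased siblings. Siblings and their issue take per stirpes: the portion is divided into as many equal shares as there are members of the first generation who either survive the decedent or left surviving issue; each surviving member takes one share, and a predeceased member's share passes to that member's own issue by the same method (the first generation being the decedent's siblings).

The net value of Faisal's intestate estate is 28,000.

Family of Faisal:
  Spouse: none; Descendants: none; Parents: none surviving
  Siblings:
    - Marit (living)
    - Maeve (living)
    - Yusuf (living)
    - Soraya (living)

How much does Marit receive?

The entire 28,000 passes to the siblings and their issue.
That amount (28,000) is divided into 4 shares of 7,000: Marit, Maeve, Yusuf, and Soraya each take 7,000.

Marit receives 7,000.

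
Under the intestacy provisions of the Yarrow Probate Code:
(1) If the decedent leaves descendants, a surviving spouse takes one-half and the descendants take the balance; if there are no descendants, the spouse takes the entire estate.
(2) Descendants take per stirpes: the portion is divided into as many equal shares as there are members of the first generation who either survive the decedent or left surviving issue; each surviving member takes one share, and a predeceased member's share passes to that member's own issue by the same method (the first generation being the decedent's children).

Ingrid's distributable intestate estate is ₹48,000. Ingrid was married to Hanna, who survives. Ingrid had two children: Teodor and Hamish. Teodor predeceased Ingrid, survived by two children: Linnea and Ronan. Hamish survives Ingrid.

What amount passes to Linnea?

Hanna takes one-half of ₹48,000 = ₹24,000. The remaining ₹24,000 passes to the descendants.
The descendants' portion (₹24,000) is divided into 2 shares of ₹12,000: Hamish takes ₹12,000; Teodor's ₹12,000 share passes to Teodor's issue.
Teodor's share (₹12,000) is divided into 2 shares of ₹6,000: Linnea and Ronan each take ₹6,000.

Linnea receives ₹6,000.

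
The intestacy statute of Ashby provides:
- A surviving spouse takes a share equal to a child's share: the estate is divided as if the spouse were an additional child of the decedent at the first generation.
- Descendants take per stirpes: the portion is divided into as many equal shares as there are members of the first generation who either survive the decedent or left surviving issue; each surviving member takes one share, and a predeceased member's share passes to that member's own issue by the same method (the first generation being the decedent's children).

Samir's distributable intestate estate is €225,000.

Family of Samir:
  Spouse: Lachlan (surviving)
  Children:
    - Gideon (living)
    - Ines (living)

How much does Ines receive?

Ines receives €75,000.

The spouse counts as an additional share at the children's level, so there are 3 primary shares of €75,000. Lachlan takes one such share (€75,000).
The children's combined portion (€150,000) is divided into 2 shares of €75,000: Gideon and Ines each take €75,000.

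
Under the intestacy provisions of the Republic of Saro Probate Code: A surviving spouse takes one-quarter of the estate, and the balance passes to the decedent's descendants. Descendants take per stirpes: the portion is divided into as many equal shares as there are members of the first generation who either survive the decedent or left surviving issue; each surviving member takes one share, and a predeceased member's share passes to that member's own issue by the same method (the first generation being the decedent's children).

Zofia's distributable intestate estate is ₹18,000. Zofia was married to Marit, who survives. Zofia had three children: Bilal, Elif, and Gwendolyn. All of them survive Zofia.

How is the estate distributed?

Marit: ₹4,500; Bilal: ₹4,500; Elif: ₹4,500; Gwendolyn: ₹4,500

Marit takes one-quarter of ₹18,000 = ₹4,500. The remaining ₹13,500 passes to the descendants.
The descendants' portion (₹13,500) is divided into 3 shares of ₹4,500: Bilal, Elif, and Gwendolyn each take ₹4,500.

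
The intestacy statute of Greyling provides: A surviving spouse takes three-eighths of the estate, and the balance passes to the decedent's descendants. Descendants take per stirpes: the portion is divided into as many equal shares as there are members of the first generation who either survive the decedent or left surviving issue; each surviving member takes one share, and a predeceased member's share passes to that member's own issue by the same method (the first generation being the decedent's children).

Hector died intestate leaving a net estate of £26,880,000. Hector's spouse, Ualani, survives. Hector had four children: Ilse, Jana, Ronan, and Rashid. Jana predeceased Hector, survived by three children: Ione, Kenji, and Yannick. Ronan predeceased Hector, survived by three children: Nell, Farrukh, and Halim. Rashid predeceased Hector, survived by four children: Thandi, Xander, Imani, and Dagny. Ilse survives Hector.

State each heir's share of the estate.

Ualani: £10,080,000; Ilse: £4,200,000; Ione: £1,400,000; Kenji: £1,400,000; Yannick: £1,400,000; Nell: £1,400,000; Farrukh: £1,400,000; Halim: £1,400,000; Thandi: £1,050,000; Xander: £1,050,000; Imani: £1,050,000; Dagny: £1,050,000

Ualani takes three-eighths of £26,880,000 = £10,080,000. The remaining £16,800,000 passes to the descendants.
The descendants' portion (£16,800,000) is divided into 4 shares of £4,200,000: Ilse takes £4,200,000; Jana's £4,200,000 share passes to Jana's issue; Ronan's £4,200,000 share passes to Ronan's issue; Rashid's £4,200,000 share passes to Rashid's issue.
Jana's share (£4,200,000) is divided into 3 shares of £1,400,000: Ione, Kenji, and Yannick each take £1,400,000.
Ronan's share (£4,200,000) is divided into 3 shares of £1,400,000: Nell, Farrukh, and Halim each take £1,400,000.
Rashid's share (£4,200,000) is divided into 4 shares of £1,050,000: Thandi, Xander, Imani, and Dagny each take £1,050,000.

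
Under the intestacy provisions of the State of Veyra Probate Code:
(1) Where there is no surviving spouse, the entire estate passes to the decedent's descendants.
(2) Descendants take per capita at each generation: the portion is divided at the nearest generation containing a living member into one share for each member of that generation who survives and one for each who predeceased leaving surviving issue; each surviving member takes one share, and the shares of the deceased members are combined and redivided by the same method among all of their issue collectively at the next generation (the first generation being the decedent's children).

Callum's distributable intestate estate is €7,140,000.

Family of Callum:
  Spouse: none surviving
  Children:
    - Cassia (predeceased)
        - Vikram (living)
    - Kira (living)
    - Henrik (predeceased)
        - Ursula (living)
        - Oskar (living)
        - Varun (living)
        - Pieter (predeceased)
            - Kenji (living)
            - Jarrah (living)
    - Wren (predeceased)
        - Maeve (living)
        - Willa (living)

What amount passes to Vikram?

Vikram receives €765,000.

The entire €7,140,000 passes to the descendants.
That amount (€7,140,000) is divided at the children's generation into 4 shares of €1,785,000. Kira takes €1,785,000. The 3 shares of the deceased (Cassia, Henrik, and Wren) are combined into a pool of €5,355,000.
That pool (€5,355,000) is divided at the grandchildren's generation into 7 shares of €765,000. Vikram, Ursula, Oskar, Varun, Maeve, and Willa each take €765,000. The remaining share for the deceased Pieter (€765,000) is carried to the next generation.
That pool (€765,000) is divided at the great-grandchildren's generation equally among Kenji and Jarrah: €382,500 each.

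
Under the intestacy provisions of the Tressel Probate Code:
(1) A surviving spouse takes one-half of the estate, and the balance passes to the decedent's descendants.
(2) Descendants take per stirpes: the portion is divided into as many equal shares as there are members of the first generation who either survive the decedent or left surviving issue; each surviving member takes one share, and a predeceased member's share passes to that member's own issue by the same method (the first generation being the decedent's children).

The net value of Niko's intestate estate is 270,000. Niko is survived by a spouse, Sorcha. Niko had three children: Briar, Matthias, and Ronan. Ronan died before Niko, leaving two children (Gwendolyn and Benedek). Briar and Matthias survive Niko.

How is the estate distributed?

Sorcha: 135,000; Briar: 45,000; Matthias: 45,000; Gwendolyn: 22,500; Benedek: 22,500

Sorcha takes one-half of 270,000 = 135,000. The remaining 135,000 passes to the descendants.
The descendants' portion (135,000) is divided into 3 shares of 45,000: Briar and Matthias each take 45,000; Ronan's 45,000 share passes to Ronan's issue.
Ronan's share (45,000) is divided into 2 shares of 22,500: Gwendolyn and Benedek each take 22,500.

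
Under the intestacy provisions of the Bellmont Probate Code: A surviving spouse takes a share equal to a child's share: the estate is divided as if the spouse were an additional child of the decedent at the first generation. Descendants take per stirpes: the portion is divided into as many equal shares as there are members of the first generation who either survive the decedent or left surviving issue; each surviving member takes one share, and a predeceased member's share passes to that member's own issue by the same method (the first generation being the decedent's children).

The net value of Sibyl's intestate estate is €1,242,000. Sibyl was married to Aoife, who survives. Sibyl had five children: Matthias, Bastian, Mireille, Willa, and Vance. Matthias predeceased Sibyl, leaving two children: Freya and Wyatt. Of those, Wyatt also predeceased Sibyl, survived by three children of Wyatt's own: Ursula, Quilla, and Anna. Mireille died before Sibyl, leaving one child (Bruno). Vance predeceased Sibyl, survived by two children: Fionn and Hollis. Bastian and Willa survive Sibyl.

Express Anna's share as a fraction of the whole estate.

The spouse counts as an additional share at the children's level, so there are 6 primary shares of €207,000. Aoife takes one such share (€207,000).
The children's combined portion (€1,035,000) is divided into 5 shares of €207,000: Bastian and Willa each take €207,000; Matthias's €207,000 share passes to Matthias's issue; Mireille's €207,000 share passes to Mireille's issue; Vance's €207,000 share passes to Vance's issue.
Matthias's share (€207,000) is divided into 2 shares of €103,500: Freya takes €103,500; Wyatt's €103,500 share passes to Wyatt's issue.
Wyatt's share (€103,500) is divided into 3 shares of €34,500: Ursula, Quilla, and Anna each take €34,500.
Mireille's share (€207,000) passes entirely to Bruno.
Vance's share (€207,000) is divided into 2 shares of €103,500: Fionn and Hollis each take €103,500.

Anna receives 1/36 of the estate.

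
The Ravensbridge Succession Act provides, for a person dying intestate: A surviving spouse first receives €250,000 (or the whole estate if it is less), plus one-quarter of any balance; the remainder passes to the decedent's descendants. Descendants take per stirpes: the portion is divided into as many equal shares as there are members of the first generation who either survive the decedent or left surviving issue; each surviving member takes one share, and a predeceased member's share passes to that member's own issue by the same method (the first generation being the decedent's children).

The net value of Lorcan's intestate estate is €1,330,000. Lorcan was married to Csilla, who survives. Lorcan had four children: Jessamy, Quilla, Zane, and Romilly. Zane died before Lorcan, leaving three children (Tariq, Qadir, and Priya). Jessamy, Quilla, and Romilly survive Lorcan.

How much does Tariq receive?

Csilla first takes €250,000, leaving a balance of €1,080,000. Csilla then takes one-quarter of the balance (€270,000), for a total of €520,000. The remaining €810,000 passes to the descendants.
The descendants' portion (€810,000) is divided into 4 shares of €202,500: Jessamy, Quilla, and Romilly each take €202,500; Zane's €202,500 share passes to Zane's issue.
Zane's share (€202,500) is divided into 3 shares of €67,500: Tariq, Qadir, and Priya each take €67,500.

Tariq receives €67,500.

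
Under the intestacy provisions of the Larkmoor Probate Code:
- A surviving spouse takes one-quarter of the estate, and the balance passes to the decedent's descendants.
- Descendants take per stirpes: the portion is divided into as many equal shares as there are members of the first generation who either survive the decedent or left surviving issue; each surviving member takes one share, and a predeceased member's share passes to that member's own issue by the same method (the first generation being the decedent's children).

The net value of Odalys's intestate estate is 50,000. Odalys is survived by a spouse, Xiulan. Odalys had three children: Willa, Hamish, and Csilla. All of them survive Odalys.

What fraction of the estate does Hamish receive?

Hamish receives 1/4 of the estate.

Xiulan takes one-quarter of 50,000 = 12,500. The remaining 37,500 passes to the descendants.
The descendants' portion (37,500) is divided into 3 shares of 12,500: Willa, Hamish, and Csilla each take 12,500.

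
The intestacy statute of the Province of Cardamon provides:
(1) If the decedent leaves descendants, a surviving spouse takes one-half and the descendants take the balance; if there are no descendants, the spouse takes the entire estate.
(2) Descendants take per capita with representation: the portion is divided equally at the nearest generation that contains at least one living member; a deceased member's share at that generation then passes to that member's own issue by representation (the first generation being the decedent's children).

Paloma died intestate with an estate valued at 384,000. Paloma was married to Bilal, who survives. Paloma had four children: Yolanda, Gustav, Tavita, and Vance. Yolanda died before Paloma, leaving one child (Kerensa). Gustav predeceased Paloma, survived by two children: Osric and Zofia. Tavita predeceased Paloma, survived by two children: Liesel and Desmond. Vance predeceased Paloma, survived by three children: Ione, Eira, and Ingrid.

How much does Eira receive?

Eira receives 24,000.

Bilal takes one-half of 384,000 = 192,000. The remaining 192,000 passes to the descendants.
No child survives, so the initial division is made at the grandchildren's generation.
The descendants' portion (192,000) is divided into 8 shares of 24,000: Kerensa, Osric, Zofia, Liesel, Desmond, Ione, Eira, and Ingrid each take 24,000.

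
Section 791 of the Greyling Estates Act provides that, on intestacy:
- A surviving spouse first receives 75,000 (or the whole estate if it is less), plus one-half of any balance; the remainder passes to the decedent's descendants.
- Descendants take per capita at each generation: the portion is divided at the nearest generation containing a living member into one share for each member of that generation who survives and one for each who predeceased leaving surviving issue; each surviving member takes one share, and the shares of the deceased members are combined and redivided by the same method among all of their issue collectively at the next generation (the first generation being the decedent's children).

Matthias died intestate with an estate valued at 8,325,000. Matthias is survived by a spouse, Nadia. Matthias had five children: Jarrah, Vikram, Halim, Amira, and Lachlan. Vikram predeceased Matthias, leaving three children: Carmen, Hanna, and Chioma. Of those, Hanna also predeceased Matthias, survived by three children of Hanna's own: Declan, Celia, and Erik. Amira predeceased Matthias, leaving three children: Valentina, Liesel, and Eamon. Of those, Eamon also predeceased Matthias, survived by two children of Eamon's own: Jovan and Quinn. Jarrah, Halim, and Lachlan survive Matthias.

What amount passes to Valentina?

Valentina receives 275,000.

Nadia first takes 75,000, leaving a balance of 8,250,000. Nadia then takes one-half of the balance (4,125,000), for a total of 4,200,000. The remaining 4,125,000 passes to the descendants.
The descendants' portion (4,125,000) is divided at the children's generation into 5 shares of 825,000. Jarrah, Halim, and Lachlan each take 825,000. The 2 shares of the deceased (Vikram and Amira) are combined into a pool of 1,650,000.
That pool (1,650,000) is divided at the grandchildren's generation into 6 shares of 275,000. Carmen, Chioma, Valentina, and Liesel each take 275,000. The 2 shares of the deceased (Hanna and Eamon) are combined into a pool of 550,000.
That pool (550,000) is divided at the great-grandchildren's generation equally among Declan, Celia, Erik, Jovan, and Quinn: 110,000 each.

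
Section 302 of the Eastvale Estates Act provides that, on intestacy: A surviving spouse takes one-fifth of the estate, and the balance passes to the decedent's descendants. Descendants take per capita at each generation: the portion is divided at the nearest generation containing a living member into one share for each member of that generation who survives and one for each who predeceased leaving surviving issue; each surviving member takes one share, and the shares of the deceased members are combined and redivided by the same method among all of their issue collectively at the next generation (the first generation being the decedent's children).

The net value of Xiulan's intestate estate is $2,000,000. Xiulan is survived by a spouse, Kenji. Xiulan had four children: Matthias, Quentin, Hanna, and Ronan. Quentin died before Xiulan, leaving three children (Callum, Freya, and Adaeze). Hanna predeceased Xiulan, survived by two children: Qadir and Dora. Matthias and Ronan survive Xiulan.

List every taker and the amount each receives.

Kenji: $400,000; Matthias: $400,000; Callum: $160,000; Freya: $160,000; Adaeze: $160,000; Qadir: $160,000; Dora: $160,000; Ronan: $400,000

Kenji takes one-fifth of $2,000,000 = $400,000. The remaining $1,600,000 passes to the descendants.
The descendants' portion ($1,600,000) is divided at the children's generation into 4 shares of $400,000. Matthias and Ronan each take $400,000. The 2 shares of the deceased (Quentin and Hanna) are combined into a pool of $800,000.
That pool ($800,000) is divided at the grandchildren's generation equally among Callum, Freya, Adaeze, Qadir, and Dora: $160,000 each.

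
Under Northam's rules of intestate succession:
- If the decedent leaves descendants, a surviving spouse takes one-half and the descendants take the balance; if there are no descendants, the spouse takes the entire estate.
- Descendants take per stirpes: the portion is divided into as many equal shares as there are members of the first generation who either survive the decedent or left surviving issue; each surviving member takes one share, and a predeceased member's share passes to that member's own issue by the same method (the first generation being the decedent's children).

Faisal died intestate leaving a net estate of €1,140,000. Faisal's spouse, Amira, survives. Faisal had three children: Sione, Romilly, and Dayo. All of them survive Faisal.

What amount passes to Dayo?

Amira takes one-half of €1,140,000 = €570,000. The remaining €570,000 passes to the descendants.
The descendants' portion (€570,000) is divided into 3 shares of €190,000: Sione, Romilly, and Dayo each take €190,000.

Dayo receives €190,000.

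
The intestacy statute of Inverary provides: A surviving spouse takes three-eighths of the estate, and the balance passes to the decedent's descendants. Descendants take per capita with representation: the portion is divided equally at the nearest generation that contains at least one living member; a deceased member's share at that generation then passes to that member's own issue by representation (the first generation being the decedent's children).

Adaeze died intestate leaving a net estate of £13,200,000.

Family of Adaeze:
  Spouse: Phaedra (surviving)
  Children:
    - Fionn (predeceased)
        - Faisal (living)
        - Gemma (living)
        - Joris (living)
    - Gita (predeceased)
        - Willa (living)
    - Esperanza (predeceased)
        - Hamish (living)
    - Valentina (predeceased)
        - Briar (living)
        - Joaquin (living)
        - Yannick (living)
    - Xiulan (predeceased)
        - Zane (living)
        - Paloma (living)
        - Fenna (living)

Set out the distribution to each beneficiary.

Phaedra takes three-eighths of £13,200,000 = £4,950,000. The remaining £8,250,000 passes to the descendants.
No child survives, so the initial division is made at the grandchildren's generation.
The descendants' portion (£8,250,000) is divided into 11 shares of £750,000: Faisal, Gemma, Joris, Willa, Hamish, Briar, Joaquin, Yannick, Zane, Paloma, and Fenna each take £750,000.

Phaedra: £4,950,000; Faisal: £750,000; Gemma: £750,000; Joris: £750,000; Willa: £750,000; Hamish: £750,000; Briar: £750,000; Joaquin: £750,000; Yannick: £750,000; Zane: £750,000; Paloma: £750,000; Fenna: £750,000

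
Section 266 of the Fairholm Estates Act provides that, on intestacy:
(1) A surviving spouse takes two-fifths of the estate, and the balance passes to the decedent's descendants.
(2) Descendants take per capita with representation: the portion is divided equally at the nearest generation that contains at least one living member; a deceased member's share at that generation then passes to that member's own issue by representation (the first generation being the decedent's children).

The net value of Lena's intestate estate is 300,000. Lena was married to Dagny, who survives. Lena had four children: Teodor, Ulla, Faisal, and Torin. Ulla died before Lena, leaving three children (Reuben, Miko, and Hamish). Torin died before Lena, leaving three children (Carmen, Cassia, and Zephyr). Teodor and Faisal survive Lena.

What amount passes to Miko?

Dagny takes two-fifths of 300,000 = 120,000. The remaining 180,000 passes to the descendants.
The descendants' portion (180,000) is divided into 4 shares of 45,000: Teodor and Faisal each take 45,000; Ulla's 45,000 share passes to Ulla's issue; Torin's 45,000 share passes to Torin's issue.
Ulla's share (45,000) is divided into 3 shares of 15,000: Reuben, Miko, and Hamish each take 15,000.
Torin's share (45,000) is divided into 3 shares of 15,000: Carmen, Cassia, and Zephyr each take 15,000.

Miko receives 15,000.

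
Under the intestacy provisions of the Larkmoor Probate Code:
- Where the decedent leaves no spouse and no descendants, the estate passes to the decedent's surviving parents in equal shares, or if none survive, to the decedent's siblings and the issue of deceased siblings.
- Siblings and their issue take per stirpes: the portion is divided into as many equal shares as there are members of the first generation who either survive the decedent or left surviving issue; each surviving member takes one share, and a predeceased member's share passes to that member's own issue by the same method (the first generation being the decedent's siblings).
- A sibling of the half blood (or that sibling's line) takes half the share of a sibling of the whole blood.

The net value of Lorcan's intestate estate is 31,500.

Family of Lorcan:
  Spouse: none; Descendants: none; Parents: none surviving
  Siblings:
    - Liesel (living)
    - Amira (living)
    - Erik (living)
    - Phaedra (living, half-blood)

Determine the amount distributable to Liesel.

The entire 31,500 passes to the siblings and their issue.
Counting each half-blood sibling's line as half a unit, there are 7/2 units in 31,500, so one unit is 9,000. Whole-blood lines (Liesel, Amira, and Erik) take 9,000 each; half-blood lines (Phaedra) take 4,500 each.

Liesel receives 9,000.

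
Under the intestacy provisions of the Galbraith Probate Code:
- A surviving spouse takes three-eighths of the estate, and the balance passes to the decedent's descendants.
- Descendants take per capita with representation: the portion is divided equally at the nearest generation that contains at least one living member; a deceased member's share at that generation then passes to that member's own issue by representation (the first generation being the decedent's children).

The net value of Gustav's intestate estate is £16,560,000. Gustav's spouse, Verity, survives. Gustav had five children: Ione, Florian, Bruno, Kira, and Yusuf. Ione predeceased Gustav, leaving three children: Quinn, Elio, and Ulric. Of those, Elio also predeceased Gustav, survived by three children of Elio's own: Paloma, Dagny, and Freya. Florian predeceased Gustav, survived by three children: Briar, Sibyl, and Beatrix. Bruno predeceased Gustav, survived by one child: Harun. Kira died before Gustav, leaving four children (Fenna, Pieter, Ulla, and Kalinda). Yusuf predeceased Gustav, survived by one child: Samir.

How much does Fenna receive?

Verity takes three-eighths of £16,560,000 = £6,210,000. The remaining £10,350,000 passes to the descendants.
No child survives, so the initial division is made at the grandchildren's generation.
The descendants' portion (£10,350,000) is divided into 12 shares of £862,500: Quinn, Ulric, Briar, Sibyl, Beatrix, Harun, Fenna, Pieter, Ulla, Kalinda, and Samir each take £862,500; Elio's £862,500 share passes to Elio's issue.
Elio's share (£862,500) is divided into 3 shares of £287,500: Paloma, Dagny, and Freya each take £287,500.

Fenna receives £862,500.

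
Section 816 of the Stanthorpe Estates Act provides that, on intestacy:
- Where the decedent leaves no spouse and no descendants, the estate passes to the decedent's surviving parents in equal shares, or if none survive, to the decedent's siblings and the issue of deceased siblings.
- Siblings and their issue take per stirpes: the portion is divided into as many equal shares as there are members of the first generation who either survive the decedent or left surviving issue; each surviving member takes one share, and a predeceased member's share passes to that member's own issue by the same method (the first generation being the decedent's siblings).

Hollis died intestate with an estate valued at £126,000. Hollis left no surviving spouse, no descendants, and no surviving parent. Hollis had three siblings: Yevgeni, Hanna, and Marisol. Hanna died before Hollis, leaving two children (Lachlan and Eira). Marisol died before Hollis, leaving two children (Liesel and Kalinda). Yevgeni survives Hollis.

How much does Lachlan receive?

Lachlan receives £21,000.

The entire £126,000 passes to the siblings and their issue.
That amount (£126,000) is divided into 3 shares of £42,000: Yevgeni takes £42,000; Hanna's £42,000 share passes to Hanna's issue; Marisol's £42,000 share passes to Marisol's issue.
Hanna's share (£42,000) is divided into 2 shares of £21,000: Lachlan and Eira each take £21,000.
Marisol's share (£42,000) is divided into 2 shares of £21,000: Liesel and Kalinda each take £21,000.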